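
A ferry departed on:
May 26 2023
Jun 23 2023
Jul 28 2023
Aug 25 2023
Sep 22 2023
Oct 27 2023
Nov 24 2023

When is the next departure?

These are Fridays at 28- or 35-day spacing (28, 35, 28, 28, 35, 28).
The pattern: 4th Friday of the month.
4th Friday of December 2023: Dec 22 2023.

Dec 22 2023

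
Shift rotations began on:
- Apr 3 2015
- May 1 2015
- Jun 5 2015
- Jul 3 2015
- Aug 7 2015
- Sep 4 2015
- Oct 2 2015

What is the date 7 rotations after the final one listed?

Gaps: 28, 35, 28, 35, 28, 28 days — a mix of 28 and 35. Every date is a Friday.
Each is the 1st Friday of its month.
November 2015 — 1st Friday is Nov 6 2015.
December 2015 — 1st Friday is Dec 4 2015.
January 2016 — 1st Friday is Jan 1 2016.
1st Friday of February 2016: Feb 5 2016.
1st Friday of March 2016: Mar 4 2016.
1st Friday of April 2016: Apr 1 2016.
May 2016 — 1st Friday is May 6 2016.

May 6 2016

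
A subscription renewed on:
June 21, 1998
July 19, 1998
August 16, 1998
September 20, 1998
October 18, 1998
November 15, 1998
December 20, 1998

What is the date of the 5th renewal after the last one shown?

All dates are Sundays, 28, 28, 35, 28, 28, 35 days apart.
Specifically, the 3rd Sunday of each month.
January 1999 — 3rd Sunday is January 17, 1999.
February 1999 — 3rd Sunday is February 21, 1999.
3rd Sunday of March 1999: March 21, 1999.
April 1999 — 3rd Sunday is April 18, 1999.
May 1999 — 3rd Sunday is May 16, 1999.

May 16, 1999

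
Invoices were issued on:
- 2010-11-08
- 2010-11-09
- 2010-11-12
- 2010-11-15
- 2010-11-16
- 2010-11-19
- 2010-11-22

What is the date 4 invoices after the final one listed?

Gaps: 1, 3, 3, 1, 3, 3 days — not constant, but cyclic with period 3.
The events fall on every Monday, Tuesday and Friday.
Next Tuesday: 2010-11-23.
Next Friday: 2010-11-26.
Next Monday: 2010-11-29.
Next Tuesday: 2010-11-30.

2010-11-30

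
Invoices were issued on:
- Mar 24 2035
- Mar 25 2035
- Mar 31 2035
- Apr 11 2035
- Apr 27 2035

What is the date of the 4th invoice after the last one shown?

Aug 19 2035

Gaps: 1, 6, 11, 16 days — each gap is 5 larger than the previous one.
Next gap: 21 days. Apr 27 2035 + 21 days = May 18 2035.
Next gap: 26 days. May 18 2035 + 26 days = Jun 13 2035.
Next gap: 31 days. Jun 13 2035 + 31 days = Jul 14 2035.
Next gap: 36 days. Jul 14 2035 + 36 days = Aug 19 2035.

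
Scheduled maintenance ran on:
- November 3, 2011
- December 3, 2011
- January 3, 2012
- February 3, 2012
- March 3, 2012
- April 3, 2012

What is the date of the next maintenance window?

Each date is the 3rd; the gaps (30, 31, 31, 29, 31) track the month lengths.
The rule is the 3rd of each month.
May 2012: May 3, 2012.

May 3, 2012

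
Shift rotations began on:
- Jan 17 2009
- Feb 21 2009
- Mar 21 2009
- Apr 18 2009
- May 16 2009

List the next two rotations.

Jun 20 2009, Jul 18 2009

Gaps: 35, 28, 28, 28 days — a mix of 28 and 35. Every date is a Saturday.
Each is the 3rd Saturday of its month.
June 2009 — 3rd Saturday is Jun 20 2009.
July 2009 — 3rd Saturday is Jul 18 2009.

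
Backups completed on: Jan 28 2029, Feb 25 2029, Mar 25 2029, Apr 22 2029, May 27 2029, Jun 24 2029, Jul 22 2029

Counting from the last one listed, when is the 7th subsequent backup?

Feb 24 2030

These are Sundays at 28- or 35-day spacing (28, 28, 28, 35, 28, 28).
The pattern: 4th Sunday of the month.
4th Sunday of August 2029: Aug 26 2029.
4th Sunday of September 2029: Sep 23 2029.
4th Sunday of October 2029: Oct 28 2029.
November 2029 — 4th Sunday is Nov 25 2029.
4th Sunday of December 2029: Dec 23 2029.
January 2030 — 4th Sunday is Jan 27 2030.
February 2030 — 4th Sunday is Feb 24 2030.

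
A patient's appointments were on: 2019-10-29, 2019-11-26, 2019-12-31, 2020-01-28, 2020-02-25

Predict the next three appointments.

2020-03-31, 2020-04-28, 2020-05-26

These are Tuesdays with 28, 35, 28, 28-day gaps.
Each is the final Tuesday of its month — 2019-10-29 is past the 28th, so '4th Tuesday' doesn't fit.
Last Tuesday of March 2020: 2020-03-31.
April 2020 ends with Tuesday 2020-04-28.
Last Tuesday of May 2020: 2020-05-26.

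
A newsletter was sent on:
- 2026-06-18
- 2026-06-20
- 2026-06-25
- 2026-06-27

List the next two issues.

2026-07-02, 2026-07-04

The gap pattern 2, 5, 2 repeats every 2 events.
These are the Thursdays and Saturdays of each week.
The following Thursday is 2026-07-02.
The following Saturday is 2026-07-04.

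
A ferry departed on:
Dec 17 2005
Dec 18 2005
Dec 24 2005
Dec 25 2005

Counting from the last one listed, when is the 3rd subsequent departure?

The gap pattern 1, 6, 1 repeats every 2 events.
These are the Saturdays and Sundays of each week.
The following Saturday is Dec 31 2005.
The following Sunday is Jan 1 2006.
The following Saturday is Jan 7 2006.

Jan 7 2006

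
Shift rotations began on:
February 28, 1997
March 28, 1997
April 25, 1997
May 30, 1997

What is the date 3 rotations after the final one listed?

August 29, 1997

Every date is a Friday; gaps 28, 28, 35 days.
Each is the last Friday of its month (at least one falls on the 29th or later, ruling out '4th Friday').
June 1997 ends with Friday June 27, 1997.
Last Friday of July 1997: July 25, 1997.
Last Friday of August 1997: August 29, 1997.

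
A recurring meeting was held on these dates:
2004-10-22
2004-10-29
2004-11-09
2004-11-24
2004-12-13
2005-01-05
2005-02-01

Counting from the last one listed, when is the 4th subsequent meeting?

The spacing grows by 4 each time: 7, 11, 15, 19, 23, 27 days.
Next gap: 31 days. 2005-02-01 + 31 days = 2005-03-04.
Next gap: 35 days. 2005-03-04 + 35 days = 2005-04-08.
Next gap: 39 days. 2005-04-08 + 39 days = 2005-05-17.
Next gap: 43 days. 2005-05-17 + 43 days = 2005-06-29.

2005-06-29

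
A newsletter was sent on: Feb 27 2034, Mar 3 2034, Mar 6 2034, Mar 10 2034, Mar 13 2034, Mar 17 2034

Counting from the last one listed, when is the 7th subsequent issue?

The gap pattern 4, 3, 4, 3, 4 repeats every 2 events.
These are the Mondays and Fridays of each week.
Next Monday: Mar 20 2034.
Next Friday: Mar 24 2034.
The following Monday is Mar 27 2034.
The following Friday is Mar 31 2034.
The following Monday is Apr 3 2034.
Next Friday: Apr 7 2034.
The following Monday is Apr 10 2034.

Apr 10 2034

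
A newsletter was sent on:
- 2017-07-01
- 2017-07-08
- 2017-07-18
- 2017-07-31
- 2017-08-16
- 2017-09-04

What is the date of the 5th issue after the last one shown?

2018-01-22

Gaps: 7, 10, 13, 16, 19 days — each gap is 3 larger than the previous one.
Next gap: 22 days. 2017-09-04 + 22 days = 2017-09-26.
Next gap: 25 days. 2017-09-26 + 25 days = 2017-10-21.
Next gap: 28 days. 2017-10-21 + 28 days = 2017-11-18.
Next gap: 31 days. 2017-11-18 + 31 days = 2017-12-19.
Next gap: 34 days. 2017-12-19 + 34 days = 2018-01-22.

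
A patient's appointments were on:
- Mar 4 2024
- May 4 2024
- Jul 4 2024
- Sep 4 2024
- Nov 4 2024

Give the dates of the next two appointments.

Jan 4 2025, Mar 4 2025

The day-of-month is always 4 (61, 61, 62, 61 days between events).
So this recurs on the 4th of every 2 months.
January 2025: Jan 4 2025.
March 2025: Mar 4 2025.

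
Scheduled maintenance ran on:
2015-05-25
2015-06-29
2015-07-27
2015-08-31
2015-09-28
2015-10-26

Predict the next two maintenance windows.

2015-11-30, 2015-12-28

Every date is a Monday; gaps 35, 28, 35, 28, 28 days.
Each is the last Monday of its month (at least one falls on the 29th or later, ruling out '4th Monday').
Last Monday of November 2015: 2015-11-30.
December 2015 ends with Monday 2015-12-28.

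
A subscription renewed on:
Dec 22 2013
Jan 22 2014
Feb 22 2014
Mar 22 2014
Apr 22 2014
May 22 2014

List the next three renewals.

Gaps: 31, 31, 28, 31, 30 days — not constant. Every event is on the 22nd of the month.
Pattern: the 22nd of each month.
Next: June 2014 → Jun 22 2014.
July 2014: Jul 22 2014.
Next: August 2014 → Aug 22 2014.

Jun 22 2014, Jul 22 2014, Aug 22 2014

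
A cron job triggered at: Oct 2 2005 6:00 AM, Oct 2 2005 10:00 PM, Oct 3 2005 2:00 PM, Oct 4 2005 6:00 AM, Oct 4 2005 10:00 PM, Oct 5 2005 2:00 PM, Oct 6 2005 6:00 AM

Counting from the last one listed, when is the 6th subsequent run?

Spacing: 16, 16, 16, 16, 16, 16 h — constant 16 h.
Oct 6 2005 6:00 AM + 16 h = Oct 6 2005 10:00 PM.
Oct 6 2005 10:00 PM + 16 h = Oct 7 2005 2:00 PM.
Oct 7 2005 2:00 PM + 16 h = Oct 8 2005 6:00 AM.
Oct 8 2005 6:00 AM + 16 h = Oct 8 2005 10:00 PM.
Oct 8 2005 10:00 PM + 16 h = Oct 9 2005 2:00 PM.
Oct 9 2005 2:00 PM + 16 h = Oct 10 2005 6:00 AM.

Oct 10 2005 6:00 AM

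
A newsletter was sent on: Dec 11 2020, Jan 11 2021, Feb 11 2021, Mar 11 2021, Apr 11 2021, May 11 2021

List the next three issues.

Jun 11 2021, Jul 11 2021, Aug 11 2021

Gaps: 31, 31, 28, 31, 30 days — not constant. Every event is on the 11th of the month.
Pattern: the 11th of each month.
Next: June 2021 → Jun 11 2021.
Next: July 2021 → Jul 11 2021.
Next: August 2021 → Aug 11 2021.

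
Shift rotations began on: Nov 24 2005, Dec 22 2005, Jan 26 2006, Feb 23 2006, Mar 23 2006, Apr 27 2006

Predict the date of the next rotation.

All dates are Thursdays, 28, 35, 28, 28, 35 days apart.
Specifically, the 4th Thursday of each month.
4th Thursday of May 2006: May 25 2006.

May 25 2006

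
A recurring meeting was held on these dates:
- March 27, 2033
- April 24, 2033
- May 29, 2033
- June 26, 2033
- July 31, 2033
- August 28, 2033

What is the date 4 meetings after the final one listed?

Every date is a Sunday; gaps 28, 35, 28, 35, 28 days.
Each is the last Sunday of its month (at least one falls on the 29th or later, ruling out '4th Sunday').
Last Sunday of September 2033: September 25, 2033.
Last Sunday of October 2033: October 30, 2033.
November 2033 ends with Sunday November 27, 2033.
Last Sunday of December 2033: December 25, 2033.

December 25, 2033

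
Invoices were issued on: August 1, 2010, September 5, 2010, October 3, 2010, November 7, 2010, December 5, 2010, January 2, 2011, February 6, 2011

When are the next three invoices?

Gaps: 35, 28, 35, 28, 28, 35 days — a mix of 28 and 35. Every date is a Sunday.
Each is the 1st Sunday of its month.
March 2011 — 1st Sunday is March 6, 2011.
April 2011 — 1st Sunday is April 3, 2011.
1st Sunday of May 2011: May 1, 2011.

March 6, 2011; April 3, 2011; May 1, 2011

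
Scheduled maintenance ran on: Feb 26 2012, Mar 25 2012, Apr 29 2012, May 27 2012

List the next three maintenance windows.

Every date is a Sunday; gaps 28, 35, 28 days.
Each is the last Sunday of its month (at least one falls on the 29th or later, ruling out '4th Sunday').
Last Sunday of June 2012: Jun 24 2012.
July 2012 ends with Sunday Jul 29 2012.
Last Sunday of August 2012: Aug 26 2012.

Jun 24 2012, Jul 29 2012, Aug 26 2012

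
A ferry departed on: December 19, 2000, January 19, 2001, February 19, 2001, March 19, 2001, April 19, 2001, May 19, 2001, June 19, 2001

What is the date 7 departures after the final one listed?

January 19, 2002

The day-of-month is always 19 (31, 31, 28, 31, 30, 31 days between events).
So this recurs on the 19th of each month.
July 2001: July 19, 2001.
Next: August 2001 → August 19, 2001.
September 2001: September 19, 2001.
Next: October 2001 → October 19, 2001.
November 2001: November 19, 2001.
Next: December 2001 → December 19, 2001.
January 2002: January 19, 2002.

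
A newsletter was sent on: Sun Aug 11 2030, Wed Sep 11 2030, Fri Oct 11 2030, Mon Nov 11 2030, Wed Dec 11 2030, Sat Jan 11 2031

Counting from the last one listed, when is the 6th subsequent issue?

The day-of-month is always 11 (31, 30, 31, 30, 31 days between events).
So this recurs on the 11th of each month.
February 2031: Tue Feb 11 2031.
March 2031: Tue Mar 11 2031.
Next: April 2031 → Fri Apr 11 2031.
May 2031: Sun May 11 2031.
June 2031: Wed Jun 11 2031.
July 2031: Fri Jul 11 2031.

Fri Jul 11 2031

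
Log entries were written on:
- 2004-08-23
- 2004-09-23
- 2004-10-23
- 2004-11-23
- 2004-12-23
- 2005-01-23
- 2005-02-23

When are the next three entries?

2005-03-23, 2005-04-23, 2005-05-23

Gaps: 31, 30, 31, 30, 31, 31 days — not constant. Every event is on the 23rd of the month.
Pattern: the 23rd of each month.
Next: March 2005 → 2005-03-23.
April 2005: 2005-04-23.
May 2005: 2005-05-23.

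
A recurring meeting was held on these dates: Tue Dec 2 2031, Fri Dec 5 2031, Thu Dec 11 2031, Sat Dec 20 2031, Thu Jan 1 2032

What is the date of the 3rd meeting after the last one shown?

Tue Feb 24 2032

The spacing grows by 3 each time: 3, 6, 9, 12 days.
Next gap: 15 days. Thu Jan 1 2032 + 15 days = Fri Jan 16 2032.
Next gap: 18 days. Fri Jan 16 2032 + 18 days = Tue Feb 3 2032.
Next gap: 21 days. Tue Feb 3 2032 + 21 days = Tue Feb 24 2032.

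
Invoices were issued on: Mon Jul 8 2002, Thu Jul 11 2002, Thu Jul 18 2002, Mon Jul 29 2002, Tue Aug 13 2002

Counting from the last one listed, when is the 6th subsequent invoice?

Gaps: 3, 7, 11, 15 days — each gap is 4 larger than the previous one.
Next gap: 19 days. Tue Aug 13 2002 + 19 days = Sun Sep 1 2002.
Next gap: 23 days. Sun Sep 1 2002 + 23 days = Tue Sep 24 2002.
Next gap: 27 days. Tue Sep 24 2002 + 27 days = Mon Oct 21 2002.
Next gap: 31 days. Mon Oct 21 2002 + 31 days = Thu Nov 21 2002.
Next gap: 35 days. Thu Nov 21 2002 + 35 days = Thu Dec 26 2002.
Next gap: 39 days. Thu Dec 26 2002 + 39 days = Mon Feb 3 2003.

Mon Feb 3 2003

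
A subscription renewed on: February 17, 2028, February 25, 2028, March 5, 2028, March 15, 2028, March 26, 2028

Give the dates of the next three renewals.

Intervals are 8, 9, 10, 11 days — an arithmetic progression with common difference 1.
Next gap: 12 days. March 26, 2028 + 12 days = April 7, 2028.
Next gap: 13 days. April 7, 2028 + 13 days = April 20, 2028.
Next gap: 14 days. April 20, 2028 + 14 days = May 4, 2028.

April 7, 2028; April 20, 2028; May 4, 2028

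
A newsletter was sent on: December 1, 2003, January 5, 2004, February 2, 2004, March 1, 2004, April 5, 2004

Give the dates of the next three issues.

May 3, 2004; June 7, 2004; July 5, 2004

These are Mondays at 28- or 35-day spacing (35, 28, 28, 35).
The pattern: 1st Monday of the month.
1st Monday of May 2004: May 3, 2004.
June 2004 — 1st Monday is June 7, 2004.
1st Monday of July 2004: July 5, 2004.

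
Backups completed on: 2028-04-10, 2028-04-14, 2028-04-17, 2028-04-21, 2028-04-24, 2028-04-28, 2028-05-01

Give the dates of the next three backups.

2028-05-05, 2028-05-08, 2028-05-12

Every event lands on a Monday or Friday (gaps cycle 4, 3, 4, 3, 4, 3).
So the schedule is: every Monday and Friday.
The following Friday is 2028-05-05.
Next Monday: 2028-05-08.
The following Friday is 2028-05-12.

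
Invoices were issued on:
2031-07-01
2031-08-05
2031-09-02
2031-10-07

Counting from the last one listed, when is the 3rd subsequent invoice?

2032-01-06

All dates are Tuesdays, 35, 28, 35 days apart.
Specifically, the 1st Tuesday of each month.
1st Tuesday of November 2031: 2031-11-04.
December 2031 — 1st Tuesday is 2031-12-02.
1st Tuesday of January 2032: 2032-01-06.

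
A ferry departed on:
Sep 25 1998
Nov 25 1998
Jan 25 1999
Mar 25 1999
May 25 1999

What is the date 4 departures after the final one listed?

Jan 25 2000

The day-of-month is always 25 (61, 61, 59, 61 days between events).
So this recurs on the 25th of every 2 months.
July 1999: Jul 25 1999.
September 1999: Sep 25 1999.
Next: November 1999 → Nov 25 1999.
January 2000: Jan 25 2000.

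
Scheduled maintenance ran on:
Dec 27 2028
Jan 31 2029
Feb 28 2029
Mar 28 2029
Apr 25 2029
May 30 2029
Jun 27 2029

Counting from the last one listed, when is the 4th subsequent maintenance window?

Every date is a Wednesday; gaps 35, 28, 28, 28, 35, 28 days.
Each is the last Wednesday of its month (at least one falls on the 29th or later, ruling out '4th Wednesday').
Last Wednesday of July 2029: Jul 25 2029.
August 2029 ends with Wednesday Aug 29 2029.
September 2029 ends with Wednesday Sep 26 2029.
Last Wednesday of October 2029: Oct 31 2029.

Oct 31 2029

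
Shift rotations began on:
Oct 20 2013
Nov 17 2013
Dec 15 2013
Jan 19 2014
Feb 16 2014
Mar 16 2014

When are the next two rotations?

Apr 20 2014, May 18 2014

All dates are Sundays, 28, 28, 35, 28, 28 days apart.
Specifically, the 3rd Sunday of each month.
April 2014 — 3rd Sunday is Apr 20 2014.
May 2014 — 3rd Sunday is May 18 2014.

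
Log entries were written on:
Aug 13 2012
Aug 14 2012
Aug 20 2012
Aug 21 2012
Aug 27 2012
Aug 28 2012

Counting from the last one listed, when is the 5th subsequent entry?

Gaps: 1, 6, 1, 6, 1 days — not constant, but cyclic with period 2.
The events fall on every Monday and Tuesday.
Next Monday: Sep 3 2012.
The following Tuesday is Sep 4 2012.
The following Monday is Sep 10 2012.
The following Tuesday is Sep 11 2012.
Next Monday: Sep 17 2012.

Sep 17 2012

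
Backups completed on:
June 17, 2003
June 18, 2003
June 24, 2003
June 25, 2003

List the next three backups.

Gaps: 1, 6, 1 days — not constant, but cyclic with period 2.
The events fall on every Tuesday and Wednesday.
Next Tuesday: July 1, 2003.
Next Wednesday: July 2, 2003.
The following Tuesday is July 8, 2003.

July 1, 2003; July 2, 2003; July 8, 2003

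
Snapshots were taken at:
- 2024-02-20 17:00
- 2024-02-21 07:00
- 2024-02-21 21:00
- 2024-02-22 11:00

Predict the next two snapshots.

2024-02-23 01:00, 2024-02-23 15:00

The interval is a steady 14 hours (14, 14, 14).
2024-02-22 11:00 + 14 h = 2024-02-23 01:00.
2024-02-23 01:00 + 14 h = 2024-02-23 15:00.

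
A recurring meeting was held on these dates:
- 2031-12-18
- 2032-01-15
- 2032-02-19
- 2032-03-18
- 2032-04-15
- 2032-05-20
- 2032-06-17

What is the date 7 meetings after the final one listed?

All dates are Thursdays, 28, 35, 28, 28, 35, 28 days apart.
Specifically, the 3rd Thursday of each month.
3rd Thursday of July 2032: 2032-07-15.
3rd Thursday of August 2032: 2032-08-19.
September 2032 — 3rd Thursday is 2032-09-16.
October 2032 — 3rd Thursday is 2032-10-21.
3rd Thursday of November 2032: 2032-11-18.
3rd Thursday of December 2032: 2032-12-16.
January 2033 — 3rd Thursday is 2033-01-20.

2033-01-20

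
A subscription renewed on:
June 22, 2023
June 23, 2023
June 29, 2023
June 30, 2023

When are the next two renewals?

July 6, 2023; July 7, 2023

Gaps: 1, 6, 1 days — not constant, but cyclic with period 2.
The events fall on every Thursday and Friday.
Next Thursday: July 6, 2023.
Next Friday: July 7, 2023.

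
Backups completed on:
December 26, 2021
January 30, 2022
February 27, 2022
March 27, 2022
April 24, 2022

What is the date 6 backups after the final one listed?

All Sundays; the gaps (35, 28, 28, 28) vary with month length.
This is the last Sunday of each month.
Last Sunday of May 2022: May 29, 2022.
Last Sunday of June 2022: June 26, 2022.
Last Sunday of July 2022: July 31, 2022.
Last Sunday of August 2022: August 28, 2022.
September 2022 ends with Sunday September 25, 2022.
October 2022 ends with Sunday October 30, 2022.

October 30, 2022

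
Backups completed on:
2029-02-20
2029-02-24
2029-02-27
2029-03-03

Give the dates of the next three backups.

The gap pattern 4, 3, 4 repeats every 2 events.
These are the Tuesdays and Saturdays of each week.
The following Tuesday is 2029-03-06.
Next Saturday: 2029-03-10.
Next Tuesday: 2029-03-13.

2029-03-06, 2029-03-10, 2029-03-13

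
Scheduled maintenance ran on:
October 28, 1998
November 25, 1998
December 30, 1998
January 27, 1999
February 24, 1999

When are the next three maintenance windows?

March 31, 1999; April 28, 1999; May 26, 1999

Every date is a Wednesday; gaps 28, 35, 28, 28 days.
Each is the last Wednesday of its month (at least one falls on the 29th or later, ruling out '4th Wednesday').
March 1999 ends with Wednesday March 31, 1999.
Last Wednesday of April 1999: April 28, 1999.
Last Wednesday of May 1999: May 26, 1999.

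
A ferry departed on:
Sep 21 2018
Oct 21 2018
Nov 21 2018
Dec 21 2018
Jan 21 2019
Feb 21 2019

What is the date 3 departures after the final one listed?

May 21 2019

Gaps: 30, 31, 30, 31, 31 days — not constant. Every event is on the 21st of the month.
Pattern: the 21st of each month.
March 2019: Mar 21 2019.
Next: April 2019 → Apr 21 2019.
Next: May 2019 → May 21 2019.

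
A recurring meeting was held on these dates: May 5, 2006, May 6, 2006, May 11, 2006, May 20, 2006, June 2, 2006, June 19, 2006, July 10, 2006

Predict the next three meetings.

August 4, 2006; September 2, 2006; October 5, 2006

Gaps: 1, 5, 9, 13, 17, 21 days — each gap is 4 larger than the previous one.
Next gap: 25 days. July 10, 2006 + 25 days = August 4, 2006.
Next gap: 29 days. August 4, 2006 + 29 days = September 2, 2006.
Next gap: 33 days. September 2, 2006 + 33 days = October 5, 2006.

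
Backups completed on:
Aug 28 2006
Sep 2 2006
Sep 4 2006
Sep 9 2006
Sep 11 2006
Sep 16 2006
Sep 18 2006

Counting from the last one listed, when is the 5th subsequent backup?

Oct 7 2006

Gaps: 5, 2, 5, 2, 5, 2 days — not constant, but cyclic with period 2.
The events fall on every Monday and Saturday.
The following Saturday is Sep 23 2006.
The following Monday is Sep 25 2006.
Next Saturday: Sep 30 2006.
Next Monday: Oct 2 2006.
Next Saturday: Oct 7 2006.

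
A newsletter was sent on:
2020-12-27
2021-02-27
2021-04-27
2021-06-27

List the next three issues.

2021-08-27, 2021-10-27, 2021-12-27

Each date is the 27th; the gaps (62, 59, 61) track the month lengths.
The rule is the 27th of every 2 months.
Next: August 2021 → 2021-08-27.
Next: October 2021 → 2021-10-27.
December 2021: 2021-12-27.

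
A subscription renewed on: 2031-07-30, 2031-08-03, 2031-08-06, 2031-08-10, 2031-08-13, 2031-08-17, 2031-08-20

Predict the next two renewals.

2031-08-24, 2031-08-27

The gap pattern 4, 3, 4, 3, 4, 3 repeats every 2 events.
These are the Wednesdays and Sundays of each week.
Next Sunday: 2031-08-24.
The following Wednesday is 2031-08-27.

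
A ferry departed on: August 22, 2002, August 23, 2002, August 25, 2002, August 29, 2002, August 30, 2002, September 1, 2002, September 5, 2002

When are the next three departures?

Every event lands on a Thursday or Friday or Sunday (gaps cycle 1, 2, 4, 1, 2, 4).
So the schedule is: every Thursday, Friday and Sunday.
Next Friday: September 6, 2002.
The following Sunday is September 8, 2002.
Next Thursday: September 12, 2002.

September 6, 2002; September 8, 2002; September 12, 2002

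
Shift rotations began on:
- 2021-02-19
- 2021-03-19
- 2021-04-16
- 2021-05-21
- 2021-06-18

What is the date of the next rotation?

2021-07-16

All dates are Fridays, 28, 28, 35, 28 days apart.
Specifically, the 3rd Friday of each month.
July 2021 — 3rd Friday is 2021-07-16.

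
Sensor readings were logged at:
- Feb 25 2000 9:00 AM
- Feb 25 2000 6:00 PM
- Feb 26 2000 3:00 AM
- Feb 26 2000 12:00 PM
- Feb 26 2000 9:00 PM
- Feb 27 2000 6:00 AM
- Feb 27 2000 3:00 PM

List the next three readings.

Feb 28 2000 12:00 AM, Feb 28 2000 9:00 AM, Feb 28 2000 6:00 PM

The interval is a steady 9 hours (9, 9, 9, 9, 9, 9).
Feb 27 2000 3:00 PM + 9 h = Feb 28 2000 12:00 AM.
Feb 28 2000 12:00 AM + 9 h = Feb 28 2000 9:00 AM.
Feb 28 2000 9:00 AM + 9 h = Feb 28 2000 6:00 PM.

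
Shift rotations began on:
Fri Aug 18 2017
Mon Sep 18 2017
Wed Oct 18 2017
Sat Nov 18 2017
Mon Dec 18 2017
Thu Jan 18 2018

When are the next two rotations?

Each date is the 18th; the gaps (31, 30, 31, 30, 31) track the month lengths.
The rule is the 18th of each month.
Next: February 2018 → Sun Feb 18 2018.
Next: March 2018 → Sun Mar 18 2018.

Sun Feb 18 2018, Sun Mar 18 2018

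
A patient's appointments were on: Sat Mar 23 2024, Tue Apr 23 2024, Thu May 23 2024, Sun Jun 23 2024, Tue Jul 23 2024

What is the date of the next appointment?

Fri Aug 23 2024

Each date is the 23rd; the gaps (31, 30, 31, 30) track the month lengths.
The rule is the 23rd of each month.
August 2024: Fri Aug 23 2024.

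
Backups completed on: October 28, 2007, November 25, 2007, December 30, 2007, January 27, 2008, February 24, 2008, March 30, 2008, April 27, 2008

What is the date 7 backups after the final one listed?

November 30, 2008

All Sundays; the gaps (28, 35, 28, 28, 35, 28) vary with month length.
This is the last Sunday of each month.
May 2008 ends with Sunday May 25, 2008.
Last Sunday of June 2008: June 29, 2008.
Last Sunday of July 2008: July 27, 2008.
Last Sunday of August 2008: August 31, 2008.
Last Sunday of September 2008: September 28, 2008.
October 2008 ends with Sunday October 26, 2008.
November 2008 ends with Sunday November 30, 2008.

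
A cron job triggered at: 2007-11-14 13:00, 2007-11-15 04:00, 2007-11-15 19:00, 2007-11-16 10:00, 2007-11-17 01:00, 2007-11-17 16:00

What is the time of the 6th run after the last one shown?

2007-11-21 10:00

Spacing: 15, 15, 15, 15, 15 h — constant 15 h.
2007-11-17 16:00 + 15 h = 2007-11-18 07:00.
2007-11-18 07:00 + 15 h = 2007-11-18 22:00.
2007-11-18 22:00 + 15 h = 2007-11-19 13:00.
2007-11-19 13:00 + 15 h = 2007-11-20 04:00.
2007-11-20 04:00 + 15 h = 2007-11-20 19:00.
2007-11-20 19:00 + 15 h = 2007-11-21 10:00.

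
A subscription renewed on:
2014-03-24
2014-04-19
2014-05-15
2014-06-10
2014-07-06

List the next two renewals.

2014-08-01, 2014-08-27

Gaps between consecutive events: 26, 26, 26, 26 days — a constant 26-day interval.
2014-07-06 + 26 days = 2014-08-01.
2014-08-01 + 26 days = 2014-08-27.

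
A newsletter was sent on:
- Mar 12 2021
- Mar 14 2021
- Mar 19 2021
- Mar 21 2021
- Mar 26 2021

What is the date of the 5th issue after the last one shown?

Apr 11 2021

Every event lands on a Friday or Sunday (gaps cycle 2, 5, 2, 5).
So the schedule is: every Friday and Sunday.
Next Sunday: Mar 28 2021.
Next Friday: Apr 2 2021.
Next Sunday: Apr 4 2021.
Next Friday: Apr 9 2021.
The following Sunday is Apr 11 2021.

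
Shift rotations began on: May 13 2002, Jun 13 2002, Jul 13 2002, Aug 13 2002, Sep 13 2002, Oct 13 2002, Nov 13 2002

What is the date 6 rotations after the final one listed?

Gaps: 31, 30, 31, 31, 30, 31 days — not constant. Every event is on the 13th of the month.
Pattern: the 13th of each month.
December 2002: Dec 13 2002.
Next: January 2003 → Jan 13 2003.
February 2003: Feb 13 2003.
March 2003: Mar 13 2003.
Next: April 2003 → Apr 13 2003.
May 2003: May 13 2003.

May 13 2003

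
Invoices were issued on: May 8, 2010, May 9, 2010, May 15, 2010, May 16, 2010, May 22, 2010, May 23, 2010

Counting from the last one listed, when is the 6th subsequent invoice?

June 13, 2010

The gap pattern 1, 6, 1, 6, 1 repeats every 2 events.
These are the Saturdays and Sundays of each week.
Next Saturday: May 29, 2010.
The following Sunday is May 30, 2010.
The following Saturday is June 5, 2010.
Next Sunday: June 6, 2010.
The following Saturday is June 12, 2010.
The following Sunday is June 13, 2010.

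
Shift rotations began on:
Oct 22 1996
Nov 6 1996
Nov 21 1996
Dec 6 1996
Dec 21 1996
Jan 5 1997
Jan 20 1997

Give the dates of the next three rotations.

Feb 4 1997, Feb 19 1997, Mar 6 1997

Every event comes 15 days after the last (15, 15, 15, 15, 15, 15).
Jan 20 1997 + 15 days = Feb 4 1997.
Feb 4 1997 + 15 days = Feb 19 1997.
Feb 19 1997 + 15 days = Mar 6 1997.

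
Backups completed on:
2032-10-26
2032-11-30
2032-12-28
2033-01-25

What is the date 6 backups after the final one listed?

All Tuesdays; the gaps (35, 28, 28) vary with month length.
This is the last Tuesday of each month.
Last Tuesday of February 2033: 2033-02-22.
Last Tuesday of March 2033: 2033-03-29.
Last Tuesday of April 2033: 2033-04-26.
May 2033 ends with Tuesday 2033-05-31.
Last Tuesday of June 2033: 2033-06-28.
Last Tuesday of July 2033: 2033-07-26.

2033-07-26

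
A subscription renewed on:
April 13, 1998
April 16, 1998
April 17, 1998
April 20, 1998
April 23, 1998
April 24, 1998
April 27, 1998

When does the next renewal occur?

Gaps: 3, 1, 3, 3, 1, 3 days — not constant, but cyclic with period 3.
The events fall on every Monday, Thursday and Friday.
Next Thursday: April 30, 1998.

April 30, 1998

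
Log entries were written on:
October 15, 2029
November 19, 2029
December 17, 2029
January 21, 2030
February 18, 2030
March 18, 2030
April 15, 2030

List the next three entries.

All dates are Mondays, 35, 28, 35, 28, 28, 28 days apart.
Specifically, the 3rd Monday of each month.
3rd Monday of May 2030: May 20, 2030.
June 2030 — 3rd Monday is June 17, 2030.
3rd Monday of July 2030: July 15, 2030.

May 20, 2030; June 17, 2030; July 15, 2030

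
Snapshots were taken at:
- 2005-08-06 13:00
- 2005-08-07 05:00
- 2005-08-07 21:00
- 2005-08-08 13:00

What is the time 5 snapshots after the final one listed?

The interval is a steady 16 hours (16, 16, 16).
2005-08-08 13:00 + 16 h = 2005-08-09 05:00.
2005-08-09 05:00 + 16 h = 2005-08-09 21:00.
2005-08-09 21:00 + 16 h = 2005-08-10 13:00.
2005-08-10 13:00 + 16 h = 2005-08-11 05:00.
2005-08-11 05:00 + 16 h = 2005-08-11 21:00.

2005-08-11 21:00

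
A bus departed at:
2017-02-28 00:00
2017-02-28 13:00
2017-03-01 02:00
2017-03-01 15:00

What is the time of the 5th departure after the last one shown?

Gaps: 13, 13, 13 hours — each event is 13 hours after the previous one.
2017-03-01 15:00 + 13 h = 2017-03-02 04:00.
2017-03-02 04:00 + 13 h = 2017-03-02 17:00.
2017-03-02 17:00 + 13 h = 2017-03-03 06:00.
2017-03-03 06:00 + 13 h = 2017-03-03 19:00.
2017-03-03 19:00 + 13 h = 2017-03-04 08:00.

2017-03-04 08:00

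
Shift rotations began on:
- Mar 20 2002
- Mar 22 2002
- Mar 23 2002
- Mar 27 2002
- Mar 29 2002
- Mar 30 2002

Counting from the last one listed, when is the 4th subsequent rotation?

Gaps: 2, 1, 4, 2, 1 days — not constant, but cyclic with period 3.
The events fall on every Wednesday, Friday and Saturday.
The following Wednesday is Apr 3 2002.
Next Friday: Apr 5 2002.
The following Saturday is Apr 6 2002.
The following Wednesday is Apr 10 2002.

Apr 10 2002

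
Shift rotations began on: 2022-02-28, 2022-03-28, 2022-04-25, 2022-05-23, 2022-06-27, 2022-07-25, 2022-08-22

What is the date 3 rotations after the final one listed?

2022-11-28

All dates are Mondays, 28, 28, 28, 35, 28, 28 days apart.
Specifically, the 4th Monday of each month.
September 2022 — 4th Monday is 2022-09-26.
4th Monday of October 2022: 2022-10-24.
4th Monday of November 2022: 2022-11-28.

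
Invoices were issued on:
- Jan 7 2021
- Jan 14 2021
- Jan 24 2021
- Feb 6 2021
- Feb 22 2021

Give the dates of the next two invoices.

The spacing grows by 3 each time: 7, 10, 13, 16 days.
Next gap: 19 days. Feb 22 2021 + 19 days = Mar 13 2021.
Next gap: 22 days. Mar 13 2021 + 22 days = Apr 4 2021.

Mar 13 2021, Apr 4 2021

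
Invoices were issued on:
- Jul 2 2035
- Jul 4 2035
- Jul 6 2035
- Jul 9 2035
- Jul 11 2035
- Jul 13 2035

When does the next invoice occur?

Every event lands on a Monday or Wednesday or Friday (gaps cycle 2, 2, 3, 2, 2).
So the schedule is: every Monday, Wednesday and Friday.
Next Monday: Jul 16 2035.

Jul 16 2035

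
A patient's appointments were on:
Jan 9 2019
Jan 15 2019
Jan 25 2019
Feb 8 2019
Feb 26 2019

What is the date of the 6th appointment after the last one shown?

Sep 6 2019

Gaps: 6, 10, 14, 18 days — each gap is 4 larger than the previous one.
Next gap: 22 days. Feb 26 2019 + 22 days = Mar 20 2019.
Next gap: 26 days. Mar 20 2019 + 26 days = Apr 15 2019.
Next gap: 30 days. Apr 15 2019 + 30 days = May 15 2019.
Next gap: 34 days. May 15 2019 + 34 days = Jun 18 2019.
Next gap: 38 days. Jun 18 2019 + 38 days = Jul 26 2019.
Next gap: 42 days. Jul 26 2019 + 42 days = Sep 6 2019.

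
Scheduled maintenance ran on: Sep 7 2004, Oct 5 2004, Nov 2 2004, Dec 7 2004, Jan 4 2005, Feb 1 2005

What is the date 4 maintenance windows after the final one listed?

These are Tuesdays at 28- or 35-day spacing (28, 28, 35, 28, 28).
The pattern: 1st Tuesday of the month.
1st Tuesday of March 2005: Mar 1 2005.
April 2005 — 1st Tuesday is Apr 5 2005.
1st Tuesday of May 2005: May 3 2005.
1st Tuesday of June 2005: Jun 7 2005.

Jun 7 2005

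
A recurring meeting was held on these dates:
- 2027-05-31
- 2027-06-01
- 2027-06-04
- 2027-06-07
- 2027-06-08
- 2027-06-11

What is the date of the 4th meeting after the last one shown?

Gaps: 1, 3, 3, 1, 3 days — not constant, but cyclic with period 3.
The events fall on every Monday, Tuesday and Friday.
Next Monday: 2027-06-14.
Next Tuesday: 2027-06-15.
The following Friday is 2027-06-18.
Next Monday: 2027-06-21.

2027-06-21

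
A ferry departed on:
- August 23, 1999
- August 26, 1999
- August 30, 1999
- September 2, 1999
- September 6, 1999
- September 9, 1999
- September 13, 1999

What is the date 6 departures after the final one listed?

October 4, 1999

Every event lands on a Monday or Thursday (gaps cycle 3, 4, 3, 4, 3, 4).
So the schedule is: every Monday and Thursday.
The following Thursday is September 16, 1999.
Next Monday: September 20, 1999.
The following Thursday is September 23, 1999.
The following Monday is September 27, 1999.
Next Thursday: September 30, 1999.
Next Monday: October 4, 1999.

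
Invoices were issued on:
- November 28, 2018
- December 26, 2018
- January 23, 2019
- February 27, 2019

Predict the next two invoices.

These are Wednesdays at 28- or 35-day spacing (28, 28, 35).
The pattern: 4th Wednesday of the month.
4th Wednesday of March 2019: March 27, 2019.
4th Wednesday of April 2019: April 24, 2019.

March 27, 2019; April 24, 2019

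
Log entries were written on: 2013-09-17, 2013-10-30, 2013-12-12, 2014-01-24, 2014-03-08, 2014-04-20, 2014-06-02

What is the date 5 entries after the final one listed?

2015-01-03

Every event comes 43 days after the last (43, 43, 43, 43, 43, 43).
2014-06-02 + 43 days = 2014-07-15.
2014-07-15 + 43 days = 2014-08-27.
2014-08-27 + 43 days = 2014-10-09.
2014-10-09 + 43 days = 2014-11-21.
2014-11-21 + 43 days = 2015-01-03.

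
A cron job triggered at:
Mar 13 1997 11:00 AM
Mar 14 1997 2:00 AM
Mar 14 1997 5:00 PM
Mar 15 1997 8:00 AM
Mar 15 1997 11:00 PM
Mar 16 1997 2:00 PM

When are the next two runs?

Spacing: 15, 15, 15, 15, 15 h — constant 15 h.
Mar 16 1997 2:00 PM + 15 h = Mar 17 1997 5:00 AM.
Mar 17 1997 5:00 AM + 15 h = Mar 17 1997 8:00 PM.

Mar 17 1997 5:00 AM, Mar 17 1997 8:00 PM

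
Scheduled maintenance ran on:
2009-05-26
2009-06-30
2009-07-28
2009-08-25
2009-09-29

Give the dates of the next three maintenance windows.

2009-10-27, 2009-11-24, 2009-12-29

All Tuesdays; the gaps (35, 28, 28, 35) vary with month length.
This is the last Tuesday of each month.
Last Tuesday of October 2009: 2009-10-27.
Last Tuesday of November 2009: 2009-11-24.
Last Tuesday of December 2009: 2009-12-29.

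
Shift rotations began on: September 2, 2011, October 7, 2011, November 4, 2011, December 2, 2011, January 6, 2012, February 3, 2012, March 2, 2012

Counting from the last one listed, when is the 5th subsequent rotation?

Gaps: 35, 28, 28, 35, 28, 28 days — a mix of 28 and 35. Every date is a Friday.
Each is the 1st Friday of its month.
April 2012 — 1st Friday is April 6, 2012.
May 2012 — 1st Friday is May 4, 2012.
June 2012 — 1st Friday is June 1, 2012.
July 2012 — 1st Friday is July 6, 2012.
1st Friday of August 2012: August 3, 2012.

August 3, 2012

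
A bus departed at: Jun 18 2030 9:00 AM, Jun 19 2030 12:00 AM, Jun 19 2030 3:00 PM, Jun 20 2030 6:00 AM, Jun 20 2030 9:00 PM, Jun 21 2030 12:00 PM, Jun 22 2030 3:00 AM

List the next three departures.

Gaps: 15, 15, 15, 15, 15, 15 hours — each event is 15 hours after the previous one.
Jun 22 2030 3:00 AM + 15 h = Jun 22 2030 6:00 PM.
Jun 22 2030 6:00 PM + 15 h = Jun 23 2030 9:00 AM.
Jun 23 2030 9:00 AM + 15 h = Jun 24 2030 12:00 AM.

Jun 22 2030 6:00 PM, Jun 23 2030 9:00 AM, Jun 24 2030 12:00 AM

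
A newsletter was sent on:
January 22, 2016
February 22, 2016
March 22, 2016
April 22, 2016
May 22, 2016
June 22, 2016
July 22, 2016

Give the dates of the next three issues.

August 22, 2016; September 22, 2016; October 22, 2016

The day-of-month is always 22 (31, 29, 31, 30, 31, 30 days between events).
So this recurs on the 22nd of each month.
August 2016: August 22, 2016.
Next: September 2016 → September 22, 2016.
October 2016: October 22, 2016.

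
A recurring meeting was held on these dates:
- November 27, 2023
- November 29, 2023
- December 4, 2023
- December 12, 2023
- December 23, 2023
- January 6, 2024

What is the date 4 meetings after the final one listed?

Intervals are 2, 5, 8, 11, 14 days — an arithmetic progression with common difference 3.
Next gap: 17 days. January 6, 2024 + 17 days = January 23, 2024.
Next gap: 20 days. January 23, 2024 + 20 days = February 12, 2024.
Next gap: 23 days. February 12, 2024 + 23 days = March 6, 2024.
Next gap: 26 days. March 6, 2024 + 26 days = April 1, 2024.

April 1, 2024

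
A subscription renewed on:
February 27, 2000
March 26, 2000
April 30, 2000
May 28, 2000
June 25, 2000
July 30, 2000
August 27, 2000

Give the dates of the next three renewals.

Every date is a Sunday; gaps 28, 35, 28, 28, 35, 28 days.
Each is the last Sunday of its month (at least one falls on the 29th or later, ruling out '4th Sunday').
September 2000 ends with Sunday September 24, 2000.
October 2000 ends with Sunday October 29, 2000.
November 2000 ends with Sunday November 26, 2000.

September 24, 2000; October 29, 2000; November 26, 2000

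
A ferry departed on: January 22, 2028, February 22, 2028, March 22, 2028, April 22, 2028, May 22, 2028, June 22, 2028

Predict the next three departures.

The day-of-month is always 22 (31, 29, 31, 30, 31 days between events).
So this recurs on the 22nd of each month.
July 2028: July 22, 2028.
August 2028: August 22, 2028.
September 2028: September 22, 2028.

July 22, 2028; August 22, 2028; September 22, 2028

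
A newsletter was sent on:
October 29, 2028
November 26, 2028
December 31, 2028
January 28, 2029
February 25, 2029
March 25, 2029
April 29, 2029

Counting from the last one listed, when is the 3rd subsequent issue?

These are Sundays with 28, 35, 28, 28, 28, 35-day gaps.
Each is the final Sunday of its month — October 29, 2028 is past the 28th, so '4th Sunday' doesn't fit.
May 2029 ends with Sunday May 27, 2029.
Last Sunday of June 2029: June 24, 2029.
July 2029 ends with Sunday July 29, 2029.

July 29, 2029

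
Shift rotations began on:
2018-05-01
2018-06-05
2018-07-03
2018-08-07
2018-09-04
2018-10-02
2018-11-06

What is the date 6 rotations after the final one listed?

2019-05-07

Gaps: 35, 28, 35, 28, 28, 35 days — a mix of 28 and 35. Every date is a Tuesday.
Each is the 1st Tuesday of its month.
December 2018 — 1st Tuesday is 2018-12-04.
1st Tuesday of January 2019: 2019-01-01.
1st Tuesday of February 2019: 2019-02-05.
1st Tuesday of March 2019: 2019-03-05.
1st Tuesday of April 2019: 2019-04-02.
1st Tuesday of May 2019: 2019-05-07.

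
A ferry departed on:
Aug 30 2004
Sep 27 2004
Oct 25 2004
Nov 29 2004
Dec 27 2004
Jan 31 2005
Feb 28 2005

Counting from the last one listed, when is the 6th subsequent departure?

Every date is a Monday; gaps 28, 28, 35, 28, 35, 28 days.
Each is the last Monday of its month (at least one falls on the 29th or later, ruling out '4th Monday').
March 2005 ends with Monday Mar 28 2005.
Last Monday of April 2005: Apr 25 2005.
Last Monday of May 2005: May 30 2005.
June 2005 ends with Monday Jun 27 2005.
Last Monday of July 2005: Jul 25 2005.
Last Monday of August 2005: Aug 29 2005.

Aug 29 2005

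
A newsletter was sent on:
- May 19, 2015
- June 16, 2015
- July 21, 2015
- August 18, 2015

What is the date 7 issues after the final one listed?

All dates are Tuesdays, 28, 35, 28 days apart.
Specifically, the 3rd Tuesday of each month.
3rd Tuesday of September 2015: September 15, 2015.
October 2015 — 3rd Tuesday is October 20, 2015.
November 2015 — 3rd Tuesday is November 17, 2015.
3rd Tuesday of December 2015: December 15, 2015.
January 2016 — 3rd Tuesday is January 19, 2016.
February 2016 — 3rd Tuesday is February 16, 2016.
March 2016 — 3rd Tuesday is March 15, 2016.

March 15, 2016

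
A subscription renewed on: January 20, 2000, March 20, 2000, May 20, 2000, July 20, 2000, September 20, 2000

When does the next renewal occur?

November 20, 2000

Each date is the 20th; the gaps (60, 61, 61, 62) track the month lengths.
The rule is the 20th of every 2 months.
November 2000: November 20, 2000.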